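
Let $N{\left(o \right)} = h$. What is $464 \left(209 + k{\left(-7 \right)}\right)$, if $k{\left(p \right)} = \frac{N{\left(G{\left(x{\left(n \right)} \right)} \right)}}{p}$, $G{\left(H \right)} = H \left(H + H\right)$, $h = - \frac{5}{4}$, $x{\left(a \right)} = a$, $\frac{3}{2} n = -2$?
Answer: $\frac{679412}{7} \approx 97059.0$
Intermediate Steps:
$n = - \frac{4}{3}$ ($n = \frac{2}{3} \left(-2\right) = - \frac{4}{3} \approx -1.3333$)
$h = - \frac{5}{4}$ ($h = \left(-5\right) \frac{1}{4} = - \frac{5}{4} \approx -1.25$)
$G{\left(H \right)} = 2 H^{2}$ ($G{\left(H \right)} = H 2 H = 2 H^{2}$)
$N{\left(o \right)} = - \frac{5}{4}$
$k{\left(p \right)} = - \frac{5}{4 p}$
$464 \left(209 + k{\left(-7 \right)}\right) = 464 \left(209 - \frac{5}{4 \left(-7\right)}\right) = 464 \left(209 - - \frac{5}{28}\right) = 464 \left(209 + \frac{5}{28}\right) = 464 \cdot \frac{5857}{28} = \frac{679412}{7}$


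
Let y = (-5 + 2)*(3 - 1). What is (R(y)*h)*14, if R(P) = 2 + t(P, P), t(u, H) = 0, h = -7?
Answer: -196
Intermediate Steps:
y = -6 (y = -3*2 = -6)
R(P) = 2 (R(P) = 2 + 0 = 2)
(R(y)*h)*14 = (2*(-7))*14 = -14*14 = -196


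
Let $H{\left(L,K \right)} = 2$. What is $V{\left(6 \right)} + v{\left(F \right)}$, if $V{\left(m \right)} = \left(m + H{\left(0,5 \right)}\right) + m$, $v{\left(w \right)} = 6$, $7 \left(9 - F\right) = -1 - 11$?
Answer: $20$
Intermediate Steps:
$F = \frac{75}{7}$ ($F = 9 - \frac{-1 - 11}{7} = 9 - - \frac{12}{7} = 9 + \frac{12}{7} = \frac{75}{7} \approx 10.714$)
$V{\left(m \right)} = 2 + 2 m$ ($V{\left(m \right)} = \left(m + 2\right) + m = \left(2 + m\right) + m = 2 + 2 m$)
$V{\left(6 \right)} + v{\left(F \right)} = \left(2 + 2 \cdot 6\right) + 6 = \left(2 + 12\right) + 6 = 14 + 6 = 20$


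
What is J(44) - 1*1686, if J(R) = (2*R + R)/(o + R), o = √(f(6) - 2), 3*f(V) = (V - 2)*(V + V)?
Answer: -1617342/961 - 66*√14/961 ≈ -1683.2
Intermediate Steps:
f(V) = 2*V*(-2 + V)/3 (f(V) = ((V - 2)*(V + V))/3 = ((-2 + V)*(2*V))/3 = (2*V*(-2 + V))/3 = 2*V*(-2 + V)/3)
o = √14 (o = √((⅔)*6*(-2 + 6) - 2) = √((⅔)*6*4 - 2) = √(16 - 2) = √14 ≈ 3.7417)
J(R) = 3*R/(R + √14) (J(R) = (2*R + R)/(√14 + R) = (3*R)/(R + √14) = 3*R/(R + √14))
J(44) - 1*1686 = 3*44/(44 + √14) - 1*1686 = 132/(44 + √14) - 1686 = -1686 + 132/(44 + √14)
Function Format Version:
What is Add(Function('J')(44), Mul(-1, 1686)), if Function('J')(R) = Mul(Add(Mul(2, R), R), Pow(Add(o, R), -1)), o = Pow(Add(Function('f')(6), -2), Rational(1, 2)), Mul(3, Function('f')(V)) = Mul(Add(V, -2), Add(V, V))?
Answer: Add(Rational(-1617342, 961), Mul(Rational(-66, 961), Pow(14, Rational(1, 2)))) ≈ -1683.2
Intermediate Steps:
Function('f')(V) = Mul(Rational(2, 3), V, Add(-2, V)) (Function('f')(V) = Mul(Rational(1, 3), Mul(Add(V, -2), Add(V, V))) = Mul(Rational(1, 3), Mul(Add(-2, V), Mul(2, V))) = Mul(Rational(1, 3), Mul(2, V, Add(-2, V))) = Mul(Rational(2, 3), V, Add(-2, V)))
o = Pow(14, Rational(1, 2)) (o = Pow(Add(Mul(Rational(2, 3), 6, Add(-2, 6)), -2), Rational(1, 2)) = Pow(Add(Mul(Rational(2, 3), 6, 4), -2), Rational(1, 2)) = Pow(Add(16, -2), Rational(1, 2)) = Pow(14, Rational(1, 2)) ≈ 3.7417)
Function('J')(R) = Mul(3, R, Pow(Add(R, Pow(14, Rational(1, 2))), -1)) (Function('J')(R) = Mul(Add(Mul(2, R), R), Pow(Add(Pow(14, Rational(1, 2)), R), -1)) = Mul(Mul(3, R), Pow(Add(R, Pow(14, Rational(1, 2))), -1)) = Mul(3, R, Pow(Add(R, Pow(14, Rational(1, 2))), -1)))
Add(Function('J')(44), Mul(-1, 1686)) = Add(Mul(3, 44, Pow(Add(44, Pow(14, Rational(1, 2))), -1)), Mul(-1, 1686)) = Add(Mul(132, Pow(Add(44, Pow(14, Rational(1, 2))), -1)), -1686) = Add(-1686, Mul(132, Pow(Add(44, Pow(14, Rational(1, 2))), -1)))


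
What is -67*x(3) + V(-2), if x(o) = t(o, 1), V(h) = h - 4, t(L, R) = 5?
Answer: -341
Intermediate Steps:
V(h) = -4 + h
x(o) = 5
-67*x(3) + V(-2) = -67*5 + (-4 - 2) = -335 - 6 = -341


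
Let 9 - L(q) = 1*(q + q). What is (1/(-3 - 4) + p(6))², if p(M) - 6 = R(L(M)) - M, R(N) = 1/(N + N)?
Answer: 169/1764 ≈ 0.095805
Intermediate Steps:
L(q) = 9 - 2*q (L(q) = 9 - (q + q) = 9 - 2*q)
R(N) = 1/(2*N)
p(M) = 6 + 1/(2*(9 - 2*M)) - M (p(M) = 6 + (1/(2*(9 - 2*M)) - M) = 6 + 1/(2*(9 - 2*M)) - M)
(1/(-3 - 4) + p(6))² = (1/(-3 - 4) + (-109 - 4*6² + 42*6)/(2*(-9 + 2*6)))² = (1/(-7) + (-109 - 4*36 + 252)/(2*(-9 + 12)))² = (-⅐ + (½)*(-109 - 144 + 252)/3)² = (-⅐ + (½)*(⅓)*(-1))² = (-⅐ - ⅙)² = (-13/42)² = 169/1764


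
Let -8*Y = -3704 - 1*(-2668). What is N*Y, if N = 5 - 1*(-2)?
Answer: 1813/2 ≈ 906.50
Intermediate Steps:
Y = 259/2 (Y = -(-3704 - 1*(-2668))/8 = -(-3704 + 2668)/8 = -1/8*(-1036) = 259/2 ≈ 129.50)
N = 7 (N = 5 + 2 = 7)
N*Y = 7*(259/2) = 1813/2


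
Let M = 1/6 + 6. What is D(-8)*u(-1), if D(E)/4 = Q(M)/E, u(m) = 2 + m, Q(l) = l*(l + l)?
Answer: -1369/36 ≈ -38.028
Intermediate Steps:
M = 37/6 (M = ⅙ + 6 = 37/6 ≈ 6.1667)
Q(l) = 2*l² (Q(l) = l*(2*l) = 2*l²)
D(E) = 2738/(9*E) (D(E) = 4*((2*(37/6)²)/E) = 4*((2*(1369/36))/E) = 4*(1369/(18*E)) = 2738/(9*E))
D(-8)*u(-1) = ((2738/9)/(-8))*(2 - 1) = ((2738/9)*(-⅛))*1 = -1369/36*1 = -1369/36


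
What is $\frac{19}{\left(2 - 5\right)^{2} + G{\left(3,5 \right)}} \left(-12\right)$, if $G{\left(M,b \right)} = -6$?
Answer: $-76$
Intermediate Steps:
$\frac{19}{\left(2 - 5\right)^{2} + G{\left(3,5 \right)}} \left(-12\right) = \frac{19}{\left(2 - 5\right)^{2} - 6} \left(-12\right) = \frac{19}{\left(-3\right)^{2} - 6} \left(-12\right) = \frac{19}{9 - 6} \left(-12\right) = \frac{19}{3} \left(-12\right) = -76$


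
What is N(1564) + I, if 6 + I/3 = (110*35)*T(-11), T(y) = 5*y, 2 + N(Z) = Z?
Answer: -633706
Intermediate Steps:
N(Z) = -2 + Z
I = -635268 (I = -18 + 3*((110*35)*(5*(-11))) = -18 + 3*(3850*(-55)) = -18 + 3*(-211750) = -18 - 635250 = -635268)
N(1564) + I = (-2 + 1564) - 635268 = 1562 - 635268 = -633706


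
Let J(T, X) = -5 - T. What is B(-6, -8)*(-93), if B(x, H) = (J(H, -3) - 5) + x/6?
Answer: 279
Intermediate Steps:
B(x, H) = -10 - H + x/6 (B(x, H) = ((-5 - H) - 5) + x/6 = (-10 - H) + x*(⅙) = (-10 - H) + x/6 = -10 - H + x/6)
B(-6, -8)*(-93) = (-10 - 1*(-8) + (⅙)*(-6))*(-93) = (-10 + 8 - 1)*(-93) = -3*(-93) = 279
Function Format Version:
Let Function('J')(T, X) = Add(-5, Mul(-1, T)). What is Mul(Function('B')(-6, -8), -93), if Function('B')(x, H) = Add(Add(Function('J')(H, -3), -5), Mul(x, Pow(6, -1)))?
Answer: 279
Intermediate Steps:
Function('B')(x, H) = Add(-10, Mul(-1, H), Mul(Rational(1, 6), x)) (Function('B')(x, H) = Add(Add(Add(-5, Mul(-1, H)), -5), Mul(x, Pow(6, -1))) = Add(Add(-10, Mul(-1, H)), Mul(x, Rational(1, 6))) = Add(Add(-10, Mul(-1, H)), Mul(Rational(1, 6), x)) = Add(-10, Mul(-1, H), Mul(Rational(1, 6), x)))
Mul(Function('B')(-6, -8), -93) = Mul(Add(-10, Mul(-1, -8), Mul(Rational(1, 6), -6)), -93) = Mul(Add(-10, 8, -1), -93) = Mul(-3, -93) = 279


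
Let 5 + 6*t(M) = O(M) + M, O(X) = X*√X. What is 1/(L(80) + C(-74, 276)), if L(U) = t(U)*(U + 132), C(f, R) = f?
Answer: -1449/355819376 + 795*√5/44477422 ≈ 3.5896e-5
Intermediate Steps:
O(X) = X^(3/2)
t(M) = -⅚ + M/6 + M^(3/2)/6 (t(M) = -⅚ + (M^(3/2) + M)/6 = -⅚ + (M + M^(3/2))/6 = -⅚ + (M/6 + M^(3/2)/6) = -⅚ + M/6 + M^(3/2)/6)
L(U) = (132 + U)*(-⅚ + U/6 + U^(3/2)/6) (L(U) = (-⅚ + U/6 + U^(3/2)/6)*(U + 132) = (-⅚ + U/6 + U^(3/2)/6)*(132 + U) = (132 + U)*(-⅚ + U/6 + U^(3/2)/6))
1/(L(80) + C(-74, 276)) = 1/((132 + 80)*(-5 + 80 + 80^(3/2))/6 - 74) = 1/((⅙)*212*(-5 + 80 + 320*√5) - 74) = 1/((⅙)*212*(75 + 320*√5) - 74) = 1/((2650 + 33920*√5/3) - 74) = 1/(2576 + 33920*√5/3)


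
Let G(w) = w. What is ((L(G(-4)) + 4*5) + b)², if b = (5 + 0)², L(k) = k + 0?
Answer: 1681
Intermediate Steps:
L(k) = k
b = 25 (b = 5² = 25)
((L(G(-4)) + 4*5) + b)² = ((-4 + 4*5) + 25)² = ((-4 + 20) + 25)² = (16 + 25)² = 41² = 1681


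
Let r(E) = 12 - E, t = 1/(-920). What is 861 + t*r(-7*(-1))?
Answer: 158423/184 ≈ 860.99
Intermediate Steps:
t = -1/920 ≈ -0.0010870
861 + t*r(-7*(-1)) = 861 - (12 - (-7)*(-1))/920 = 861 - (12 - 1*7)/920 = 861 - (12 - 7)/920 = 861 - 1/920*5 = 861 - 1/184 = 158423/184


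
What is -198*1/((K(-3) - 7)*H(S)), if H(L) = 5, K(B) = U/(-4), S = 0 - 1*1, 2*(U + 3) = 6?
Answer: 198/35 ≈ 5.6571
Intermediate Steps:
U = 0 (U = -3 + (1/2)*6 = -3 + 3 = 0)
S = -1 (S = 0 - 1 = -1)
K(B) = 0 (K(B) = 0/(-4) = 0*(-1/4) = 0)
-198*1/((K(-3) - 7)*H(S)) = -198*1/(5*(0 - 7)) = -198/(5*(-7)) = -198/(-35) = -198*(-1/35) = 198/35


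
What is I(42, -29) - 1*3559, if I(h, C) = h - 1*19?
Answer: -3536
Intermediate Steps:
I(h, C) = -19 + h (I(h, C) = h - 19 = -19 + h)
I(42, -29) - 1*3559 = (-19 + 42) - 1*3559 = 23 - 3559 = -3536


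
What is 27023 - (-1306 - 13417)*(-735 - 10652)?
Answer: -167623778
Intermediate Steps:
27023 - (-1306 - 13417)*(-735 - 10652) = 27023 - (-14723)*(-11387) = 27023 - 1*167650801 = 27023 - 167650801 = -167623778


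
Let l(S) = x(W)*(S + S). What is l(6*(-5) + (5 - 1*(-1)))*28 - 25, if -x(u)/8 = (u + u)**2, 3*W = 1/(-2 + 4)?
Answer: 3509/3 ≈ 1169.7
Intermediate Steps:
W = 1/6 (W = 1/(3*(-2 + 4)) = (1/3)/2 = (1/3)*(1/2) = 1/6 ≈ 0.16667)
x(u) = -32*u**2 (x(u) = -8*(u + u)**2 = -8*4*u**2 = -32*u**2)
l(S) = -16*S/9 (l(S) = (-32*(1/6)**2)*(S + S) = (-32*1/36)*(2*S) = -16*S/9)
l(6*(-5) + (5 - 1*(-1)))*28 - 25 = -16*(6*(-5) + (5 - 1*(-1)))/9*28 - 25 = -16*(-30 + (5 + 1))/9*28 - 25 = -16*(-30 + 6)/9*28 - 25 = -16/9*(-24)*28 - 25 = (128/3)*28 - 25 = 3584/3 - 25 = 3509/3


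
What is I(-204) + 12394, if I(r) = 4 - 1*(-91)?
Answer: 12489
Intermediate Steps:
I(r) = 95 (I(r) = 4 + 91 = 95)
I(-204) + 12394 = 95 + 12394 = 12489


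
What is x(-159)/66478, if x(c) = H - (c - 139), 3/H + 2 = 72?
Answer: 20863/4653460 ≈ 0.0044833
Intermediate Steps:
H = 3/70 (H = 3/(-2 + 72) = 3/70 ≈ 0.042857)
x(c) = 9733/70 - c (x(c) = 3/70 - (c - 139) = 3/70 - (-139 + c) = 3/70 + (139 - c) = 9733/70 - c)
x(-159)/66478 = (9733/70 - 1*(-159))/66478 = (9733/70 + 159)*(1/66478) = (20863/70)*(1/66478) = 20863/4653460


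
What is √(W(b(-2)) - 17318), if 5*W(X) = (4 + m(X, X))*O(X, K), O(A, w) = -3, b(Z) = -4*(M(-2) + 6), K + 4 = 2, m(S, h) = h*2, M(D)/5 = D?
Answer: I*√433490/5 ≈ 131.68*I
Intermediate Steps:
M(D) = 5*D
m(S, h) = 2*h
K = -2 (K = -4 + 2 = -2)
b(Z) = 16 (b(Z) = -4*(5*(-2) + 6) = -4*(-10 + 6) = -4*(-4) = 16)
W(X) = -12/5 - 6*X/5 (W(X) = ((4 + 2*X)*(-3))/5 = (-12 - 6*X)/5 = -12/5 - 6*X/5)
√(W(b(-2)) - 17318) = √((-12/5 - 6/5*16) - 17318) = √((-12/5 - 96/5) - 17318) = √(-108/5 - 17318) = √(-86698/5) = I*√433490/5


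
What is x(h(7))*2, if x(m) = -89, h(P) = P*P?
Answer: -178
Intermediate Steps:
h(P) = P**2
x(h(7))*2 = -89*2 = -178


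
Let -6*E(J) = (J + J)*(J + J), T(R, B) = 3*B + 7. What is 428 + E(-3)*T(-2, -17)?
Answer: 692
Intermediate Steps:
T(R, B) = 7 + 3*B
E(J) = -2*J²/3 (E(J) = -(J + J)*(J + J)/6 = -2*J*2*J/6 = -2*J²/3)
428 + E(-3)*T(-2, -17) = 428 + (-⅔*(-3)²)*(7 + 3*(-17)) = 428 + (-⅔*9)*(7 - 51) = 428 - 6*(-44) = 428 + 264 = 692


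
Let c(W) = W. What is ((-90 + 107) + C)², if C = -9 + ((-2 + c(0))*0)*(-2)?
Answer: 64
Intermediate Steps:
C = -9 (C = -9 + ((-2 + 0)*0)*(-2) = -9 - 2*0*(-2) = -9 + 0*(-2) = -9 + 0 = -9)
((-90 + 107) + C)² = ((-90 + 107) - 9)² = (17 - 9)² = 8² = 64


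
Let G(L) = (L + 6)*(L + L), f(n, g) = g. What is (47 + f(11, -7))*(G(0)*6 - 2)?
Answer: -80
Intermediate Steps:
G(L) = 2*L*(6 + L) (G(L) = (6 + L)*(2*L) = 2*L*(6 + L))
(47 + f(11, -7))*(G(0)*6 - 2) = (47 - 7)*((2*0*(6 + 0))*6 - 2) = 40*((2*0*6)*6 - 2) = 40*(0*6 - 2) = 40*(0 - 2) = 40*(-2) = -80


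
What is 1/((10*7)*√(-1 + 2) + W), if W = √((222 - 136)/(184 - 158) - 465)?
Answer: 455/34851 - I*√78026/69702 ≈ 0.013056 - 0.0040075*I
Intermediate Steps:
W = I*√78026/13 (W = √(86/26 - 465) = √(86*(1/26) - 465) = √(43/13 - 465) = √(-6002/13) = I*√78026/13 ≈ 21.487*I)
1/((10*7)*√(-1 + 2) + W) = 1/((10*7)*√(-1 + 2) + I*√78026/13) = 1/(70*√1 + I*√78026/13) = 1/(70*1 + I*√78026/13) = 1/(70 + I*√78026/13)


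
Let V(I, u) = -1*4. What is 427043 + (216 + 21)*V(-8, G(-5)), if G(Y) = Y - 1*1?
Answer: 426095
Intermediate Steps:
G(Y) = -1 + Y (G(Y) = Y - 1 = -1 + Y)
V(I, u) = -4
427043 + (216 + 21)*V(-8, G(-5)) = 427043 + (216 + 21)*(-4) = 427043 + 237*(-4) = 427043 - 948 = 426095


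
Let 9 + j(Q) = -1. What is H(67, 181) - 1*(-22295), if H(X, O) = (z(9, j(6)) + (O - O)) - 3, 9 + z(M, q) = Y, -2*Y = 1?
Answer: 44565/2 ≈ 22283.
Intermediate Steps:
j(Q) = -10 (j(Q) = -9 - 1 = -10)
Y = -½ (Y = -½*1 = -½ ≈ -0.50000)
z(M, q) = -19/2 (z(M, q) = -9 - ½ = -19/2)
H(X, O) = -25/2 (H(X, O) = (-19/2 + (O - O)) - 3 = (-19/2 + 0) - 3 = -19/2 - 3 = -25/2)
H(67, 181) - 1*(-22295) = -25/2 - 1*(-22295) = -25/2 + 22295 = 44565/2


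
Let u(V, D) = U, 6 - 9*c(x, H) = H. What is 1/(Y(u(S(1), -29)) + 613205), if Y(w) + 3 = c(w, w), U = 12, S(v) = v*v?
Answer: 3/1839604 ≈ 1.6308e-6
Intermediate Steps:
S(v) = v²
c(x, H) = ⅔ - H/9
u(V, D) = 12
Y(w) = -7/3 - w/9 (Y(w) = -3 + (⅔ - w/9) = -7/3 - w/9)
1/(Y(u(S(1), -29)) + 613205) = 1/((-7/3 - ⅑*12) + 613205) = 1/((-7/3 - 4/3) + 613205) = 1/(-11/3 + 613205) = 1/(1839604/3) = 3/1839604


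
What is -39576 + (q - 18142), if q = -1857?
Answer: -59575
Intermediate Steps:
-39576 + (q - 18142) = -39576 + (-1857 - 18142) = -39576 - 19999 = -59575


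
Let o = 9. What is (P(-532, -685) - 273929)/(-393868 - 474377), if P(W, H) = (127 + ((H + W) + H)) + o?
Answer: 7877/24807 ≈ 0.31753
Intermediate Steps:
P(W, H) = 136 + W + 2*H (P(W, H) = (127 + ((H + W) + H)) + 9 = (127 + (W + 2*H)) + 9 = (127 + W + 2*H) + 9 = 136 + W + 2*H)
(P(-532, -685) - 273929)/(-393868 - 474377) = ((136 - 532 + 2*(-685)) - 273929)/(-393868 - 474377) = ((136 - 532 - 1370) - 273929)/(-868245) = (-1766 - 273929)*(-1/868245) = -275695*(-1/868245) = 7877/24807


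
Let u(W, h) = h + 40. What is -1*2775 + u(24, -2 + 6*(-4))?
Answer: -2761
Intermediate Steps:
u(W, h) = 40 + h
-1*2775 + u(24, -2 + 6*(-4)) = -1*2775 + (40 + (-2 + 6*(-4))) = -2775 + (40 + (-2 - 24)) = -2775 + (40 - 26) = -2775 + 14 = -2761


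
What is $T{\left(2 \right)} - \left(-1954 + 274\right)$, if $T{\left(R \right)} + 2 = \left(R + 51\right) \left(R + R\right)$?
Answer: $1890$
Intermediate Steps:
$T{\left(R \right)} = -2 + 2 R \left(51 + R\right)$ ($T{\left(R \right)} = -2 + \left(R + 51\right) \left(R + R\right) = -2 + \left(51 + R\right) 2 R = -2 + 2 R \left(51 + R\right)$)
$T{\left(2 \right)} - \left(-1954 + 274\right) = \left(-2 + 2 \cdot 2^{2} + 102 \cdot 2\right) - \left(-1954 + 274\right) = \left(-2 + 2 \cdot 4 + 204\right) - -1680 = \left(-2 + 8 + 204\right) + 1680 = 210 + 1680 = 1890$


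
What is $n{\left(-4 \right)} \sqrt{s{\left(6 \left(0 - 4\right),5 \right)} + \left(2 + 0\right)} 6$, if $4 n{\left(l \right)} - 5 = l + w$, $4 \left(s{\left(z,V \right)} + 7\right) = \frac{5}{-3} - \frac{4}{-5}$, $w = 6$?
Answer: $\frac{7 i \sqrt{4695}}{20} \approx 23.982 i$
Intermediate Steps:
$s{\left(z,V \right)} = - \frac{433}{60}$ ($s{\left(z,V \right)} = -7 + \frac{\frac{5}{-3} - \frac{4}{-5}}{4} = -7 + \frac{5 \left(- \frac{1}{3}\right) - - \frac{4}{5}}{4} = -7 + \frac{- \frac{5}{3} + \frac{4}{5}}{4} = -7 + \frac{1}{4} \left(- \frac{13}{15}\right) = -7 - \frac{13}{60} = - \frac{433}{60}$)
$n{\left(l \right)} = \frac{11}{4} + \frac{l}{4}$ ($n{\left(l \right)} = \frac{5}{4} + \frac{l + 6}{4} = \frac{5}{4} + \frac{6 + l}{4} = \frac{5}{4} + \left(\frac{3}{2} + \frac{l}{4}\right) = \frac{11}{4} + \frac{l}{4}$)
$n{\left(-4 \right)} \sqrt{s{\left(6 \left(0 - 4\right),5 \right)} + \left(2 + 0\right)} 6 = \left(\frac{11}{4} + \frac{1}{4} \left(-4\right)\right) \sqrt{- \frac{433}{60} + \left(2 + 0\right)} 6 = \left(\frac{11}{4} - 1\right) \sqrt{- \frac{433}{60} + 2} \cdot 6 = \frac{7 \sqrt{- \frac{313}{60}}}{4} \cdot 6 = \frac{7 \frac{i \sqrt{4695}}{30}}{4} \cdot 6 = \frac{7 i \sqrt{4695}}{120} \cdot 6 = \frac{7 i \sqrt{4695}}{20}$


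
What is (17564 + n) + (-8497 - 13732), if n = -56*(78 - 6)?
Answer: -8697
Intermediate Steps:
n = -4032 (n = -56*72 = -4032)
(17564 + n) + (-8497 - 13732) = (17564 - 4032) + (-8497 - 13732) = 13532 - 22229 = -8697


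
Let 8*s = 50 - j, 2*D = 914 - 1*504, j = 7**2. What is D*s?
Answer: 205/8 ≈ 25.625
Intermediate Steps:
j = 49
D = 205 (D = (914 - 1*504)/2 = (914 - 504)/2 = (1/2)*410 = 205)
s = 1/8 (s = (50 - 1*49)/8 = (50 - 49)/8 = (1/8)*1 = 1/8 ≈ 0.12500)
D*s = 205*(1/8) = 205/8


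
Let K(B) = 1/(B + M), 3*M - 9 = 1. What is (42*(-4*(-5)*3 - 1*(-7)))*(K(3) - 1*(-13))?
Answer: 703500/19 ≈ 37026.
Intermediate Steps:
M = 10/3 (M = 3 + (⅓)*1 = 3 + ⅓ = 10/3 ≈ 3.3333)
K(B) = 1/(10/3 + B) (K(B) = 1/(B + 10/3) = 1/(10/3 + B))
(42*(-4*(-5)*3 - 1*(-7)))*(K(3) - 1*(-13)) = (42*(-4*(-5)*3 - 1*(-7)))*(3/(10 + 3*3) - 1*(-13)) = (42*(20*3 + 7))*(3/(10 + 9) + 13) = (42*(60 + 7))*(3/19 + 13) = (42*67)*(3*(1/19) + 13) = 2814*(3/19 + 13) = 2814*(250/19) = 703500/19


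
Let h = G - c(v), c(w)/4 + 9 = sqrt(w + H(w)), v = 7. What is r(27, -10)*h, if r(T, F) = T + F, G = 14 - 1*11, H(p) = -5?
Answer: 663 - 68*sqrt(2) ≈ 566.83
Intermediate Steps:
c(w) = -36 + 4*sqrt(-5 + w) (c(w) = -36 + 4*sqrt(w - 5) = -36 + 4*sqrt(-5 + w))
G = 3 (G = 14 - 11 = 3)
h = 39 - 4*sqrt(2) (h = 3 - (-36 + 4*sqrt(-5 + 7)) = 3 - (-36 + 4*sqrt(2)) = 3 + (36 - 4*sqrt(2)) = 39 - 4*sqrt(2) ≈ 33.343)
r(T, F) = F + T
r(27, -10)*h = (-10 + 27)*(39 - 4*sqrt(2)) = 17*(39 - 4*sqrt(2)) = 663 - 68*sqrt(2)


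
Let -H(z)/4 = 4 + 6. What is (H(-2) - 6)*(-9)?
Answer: 414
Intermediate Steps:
H(z) = -40 (H(z) = -4*(4 + 6) = -4*10 = -40)
(H(-2) - 6)*(-9) = (-40 - 6)*(-9) = -46*(-9) = 414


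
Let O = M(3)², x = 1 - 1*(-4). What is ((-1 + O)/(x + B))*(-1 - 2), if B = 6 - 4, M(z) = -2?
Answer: -9/7 ≈ -1.2857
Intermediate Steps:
x = 5 (x = 1 + 4 = 5)
O = 4 (O = (-2)² = 4)
B = 2
((-1 + O)/(x + B))*(-1 - 2) = ((-1 + 4)/(5 + 2))*(-1 - 2) = (3/7)*(-3) = -9/7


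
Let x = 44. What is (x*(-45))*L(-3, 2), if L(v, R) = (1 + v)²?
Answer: -7920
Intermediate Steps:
(x*(-45))*L(-3, 2) = (44*(-45))*(1 - 3)² = -1980*(-2)² = -1980*4 = -7920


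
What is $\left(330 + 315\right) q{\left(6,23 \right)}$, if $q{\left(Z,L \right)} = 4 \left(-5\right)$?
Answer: $-12900$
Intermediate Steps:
$q{\left(Z,L \right)} = -20$
$\left(330 + 315\right) q{\left(6,23 \right)} = \left(330 + 315\right) \left(-20\right) = 645 \left(-20\right) = -12900$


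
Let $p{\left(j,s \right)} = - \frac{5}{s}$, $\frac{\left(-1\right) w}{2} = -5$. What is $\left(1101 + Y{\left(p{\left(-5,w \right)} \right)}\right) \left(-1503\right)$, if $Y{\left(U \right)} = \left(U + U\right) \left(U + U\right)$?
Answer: $-1656306$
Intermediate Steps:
$w = 10$ ($w = \left(-2\right) \left(-5\right) = 10$)
$Y{\left(U \right)} = 4 U^{2}$ ($Y{\left(U \right)} = 2 U 2 U = 4 U^{2}$)
$\left(1101 + Y{\left(p{\left(-5,w \right)} \right)}\right) \left(-1503\right) = \left(1101 + 4 \left(- \frac{5}{10}\right)^{2}\right) \left(-1503\right) = \left(1101 + 4 \left(\left(-5\right) \frac{1}{10}\right)^{2}\right) \left(-1503\right) = \left(1101 + 4 \left(- \frac{1}{2}\right)^{2}\right) \left(-1503\right) = \left(1101 + 4 \cdot \frac{1}{4}\right) \left(-1503\right) = \left(1101 + 1\right) \left(-1503\right) = 1102 \left(-1503\right) = -1656306$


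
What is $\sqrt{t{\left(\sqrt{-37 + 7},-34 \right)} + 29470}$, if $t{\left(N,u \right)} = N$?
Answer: $\sqrt{29470 + i \sqrt{30}} \approx 171.67 + 0.016 i$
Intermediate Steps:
$\sqrt{t{\left(\sqrt{-37 + 7},-34 \right)} + 29470} = \sqrt{\sqrt{-37 + 7} + 29470} = \sqrt{\sqrt{-30} + 29470} = \sqrt{i \sqrt{30} + 29470} = \sqrt{29470 + i \sqrt{30}}$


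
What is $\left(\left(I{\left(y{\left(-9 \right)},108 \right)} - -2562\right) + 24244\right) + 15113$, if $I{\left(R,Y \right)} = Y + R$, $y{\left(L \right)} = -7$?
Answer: $42020$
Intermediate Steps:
$I{\left(R,Y \right)} = R + Y$
$\left(\left(I{\left(y{\left(-9 \right)},108 \right)} - -2562\right) + 24244\right) + 15113 = \left(\left(\left(-7 + 108\right) - -2562\right) + 24244\right) + 15113 = \left(\left(101 + 2562\right) + 24244\right) + 15113 = \left(2663 + 24244\right) + 15113 = 26907 + 15113 = 42020$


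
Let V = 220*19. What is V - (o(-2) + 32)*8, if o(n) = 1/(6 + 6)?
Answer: 11770/3 ≈ 3923.3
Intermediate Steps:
o(n) = 1/12
V = 4180
V - (o(-2) + 32)*8 = 4180 - (1/12 + 32)*8 = 4180 - 385*8/12 = 4180 - 1*770/3 = 4180 - 770/3 = 11770/3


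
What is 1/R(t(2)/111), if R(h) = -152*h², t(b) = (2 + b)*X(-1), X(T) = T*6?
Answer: -1369/9728 ≈ -0.14073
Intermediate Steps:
X(T) = 6*T
t(b) = -12 - 6*b (t(b) = (2 + b)*(6*(-1)) = (2 + b)*(-6) = -12 - 6*b)
1/R(t(2)/111) = 1/(-152*(-12 - 6*2)²/12321) = 1/(-152*(-12 - 12)²/12321) = 1/(-152*(-24*1/111)²) = 1/(-152*(-8/37)²) = 1/(-152*64/1369) = 1/(-9728/1369) = -1369/9728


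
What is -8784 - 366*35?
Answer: -21594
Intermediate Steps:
-8784 - 366*35 = -8784 - 1*12810 = -8784 - 12810 = -21594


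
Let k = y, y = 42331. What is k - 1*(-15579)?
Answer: 57910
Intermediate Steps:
k = 42331
k - 1*(-15579) = 42331 - 1*(-15579) = 42331 + 15579 = 57910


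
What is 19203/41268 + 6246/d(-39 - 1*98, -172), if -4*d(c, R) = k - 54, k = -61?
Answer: 344416019/1581940 ≈ 217.72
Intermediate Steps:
d(c, R) = 115/4 (d(c, R) = -(-61 - 54)/4 = -1/4*(-115) = 115/4)
19203/41268 + 6246/d(-39 - 1*98, -172) = 19203/41268 + 6246/(115/4) = 19203*(1/41268) + 6246*(4/115) = 6401/13756 + 24984/115 = 344416019/1581940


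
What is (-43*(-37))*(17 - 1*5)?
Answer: 19092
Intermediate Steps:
(-43*(-37))*(17 - 1*5) = 1591*(17 - 5) = 1591*12 = 19092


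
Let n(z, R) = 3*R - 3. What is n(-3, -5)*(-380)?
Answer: 6840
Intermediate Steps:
n(z, R) = -3 + 3*R
n(-3, -5)*(-380) = (-3 + 3*(-5))*(-380) = (-3 - 15)*(-380) = -18*(-380) = 6840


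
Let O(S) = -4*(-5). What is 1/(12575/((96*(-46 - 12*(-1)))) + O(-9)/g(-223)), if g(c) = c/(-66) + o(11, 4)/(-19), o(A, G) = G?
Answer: 12967872/31900645 ≈ 0.40651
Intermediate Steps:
O(S) = 20
g(c) = -4/19 - c/66 (g(c) = c/(-66) + 4/(-19) = c*(-1/66) + 4*(-1/19) = -c/66 - 4/19 = -4/19 - c/66)
1/(12575/((96*(-46 - 12*(-1)))) + O(-9)/g(-223)) = 1/(12575/((96*(-46 - 12*(-1)))) + 20/(-4/19 - 1/66*(-223))) = 1/(12575/((96*(-46 + 12))) + 20/(-4/19 + 223/66)) = 1/(12575/((96*(-34))) + 20/(3973/1254)) = 1/(12575/(-3264) + 20*(1254/3973)) = 1/(12575*(-1/3264) + 25080/3973) = 1/(-12575/3264 + 25080/3973) = 1/(31900645/12967872) = 12967872/31900645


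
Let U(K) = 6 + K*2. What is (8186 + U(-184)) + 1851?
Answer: 9675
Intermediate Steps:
U(K) = 6 + 2*K
(8186 + U(-184)) + 1851 = (8186 + (6 + 2*(-184))) + 1851 = (8186 + (6 - 368)) + 1851 = (8186 - 362) + 1851 = 7824 + 1851 = 9675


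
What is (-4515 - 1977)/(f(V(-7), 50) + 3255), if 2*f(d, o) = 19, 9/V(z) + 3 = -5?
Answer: -12984/6529 ≈ -1.9887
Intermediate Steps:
V(z) = -9/8 (V(z) = 9/(-3 - 5) = 9/(-8) = 9*(-⅛) = -9/8)
f(d, o) = 19/2 (f(d, o) = (½)*19 = 19/2)
(-4515 - 1977)/(f(V(-7), 50) + 3255) = (-4515 - 1977)/(19/2 + 3255) = -6492/6529/2 = -6492*2/6529 = -12984/6529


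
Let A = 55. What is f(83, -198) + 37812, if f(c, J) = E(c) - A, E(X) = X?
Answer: 37840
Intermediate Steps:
f(c, J) = -55 + c (f(c, J) = c - 1*55 = c - 55 = -55 + c)
f(83, -198) + 37812 = (-55 + 83) + 37812 = 28 + 37812 = 37840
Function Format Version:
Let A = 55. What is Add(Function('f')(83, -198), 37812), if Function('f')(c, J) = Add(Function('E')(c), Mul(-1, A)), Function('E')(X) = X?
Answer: 37840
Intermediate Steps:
Function('f')(c, J) = Add(-55, c) (Function('f')(c, J) = Add(c, Mul(-1, 55)) = Add(c, -55) = Add(-55, c))
Add(Function('f')(83, -198), 37812) = Add(Add(-55, 83), 37812) = Add(28, 37812) = 37840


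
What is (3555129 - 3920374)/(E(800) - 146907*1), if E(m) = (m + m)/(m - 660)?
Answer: 2556715/1028269 ≈ 2.4864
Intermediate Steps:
E(m) = 2*m/(-660 + m) (E(m) = (2*m)/(-660 + m) = 2*m/(-660 + m))
(3555129 - 3920374)/(E(800) - 146907*1) = (3555129 - 3920374)/(2*800/(-660 + 800) - 146907*1) = -365245/(2*800/140 - 146907) = -365245/(2*800*(1/140) - 146907) = -365245/(80/7 - 146907) = -365245/(-1028269/7) = -365245*(-7/1028269) = 2556715/1028269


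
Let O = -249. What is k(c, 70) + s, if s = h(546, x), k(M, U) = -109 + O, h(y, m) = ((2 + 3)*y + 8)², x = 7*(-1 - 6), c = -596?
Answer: 7496286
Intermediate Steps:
x = -49 (x = 7*(-7) = -49)
h(y, m) = (8 + 5*y)² (h(y, m) = (5*y + 8)² = (8 + 5*y)²)
k(M, U) = -358 (k(M, U) = -109 - 249 = -358)
s = 7496644 (s = (8 + 5*546)² = (8 + 2730)² = 2738² = 7496644)
k(c, 70) + s = -358 + 7496644 = 7496286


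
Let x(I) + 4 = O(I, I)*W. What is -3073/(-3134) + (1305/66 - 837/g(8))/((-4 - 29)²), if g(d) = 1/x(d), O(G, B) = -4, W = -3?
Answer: -32224132/6257031 ≈ -5.1501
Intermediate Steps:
x(I) = 8 (x(I) = -4 - 4*(-3) = -4 + 12 = 8)
g(d) = ⅛ (g(d) = 1/8 = ⅛)
-3073/(-3134) + (1305/66 - 837/g(8))/((-4 - 29)²) = -3073/(-3134) + (1305/66 - 837/⅛)/((-4 - 29)²) = -3073*(-1/3134) + (1305*(1/66) - 837*8)/((-33)²) = 3073/3134 + (435/22 - 6696)/1089 = 3073/3134 - 146877/22*1/1089 = 3073/3134 - 48959/7986 = -32224132/6257031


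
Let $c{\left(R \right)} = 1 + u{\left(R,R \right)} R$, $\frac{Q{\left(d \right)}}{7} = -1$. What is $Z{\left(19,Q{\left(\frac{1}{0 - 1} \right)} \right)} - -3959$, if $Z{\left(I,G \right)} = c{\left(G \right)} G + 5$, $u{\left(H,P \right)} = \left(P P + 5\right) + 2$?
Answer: $6701$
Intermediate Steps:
$Q{\left(d \right)} = -7$ ($Q{\left(d \right)} = 7 \left(-1\right) = -7$)
$u{\left(H,P \right)} = 7 + P^{2}$ ($u{\left(H,P \right)} = \left(P^{2} + 5\right) + 2 = \left(5 + P^{2}\right) + 2 = 7 + P^{2}$)
$c{\left(R \right)} = 1 + R \left(7 + R^{2}\right)$ ($c{\left(R \right)} = 1 + \left(7 + R^{2}\right) R = 1 + R \left(7 + R^{2}\right)$)
$Z{\left(I,G \right)} = 5 + G \left(1 + G \left(7 + G^{2}\right)\right)$ ($Z{\left(I,G \right)} = \left(1 + G \left(7 + G^{2}\right)\right) G + 5 = G \left(1 + G \left(7 + G^{2}\right)\right) + 5 = 5 + G \left(1 + G \left(7 + G^{2}\right)\right)$)
$Z{\left(19,Q{\left(\frac{1}{0 - 1} \right)} \right)} - -3959 = \left(5 - 7 \left(1 - 7 \left(7 + \left(-7\right)^{2}\right)\right)\right) - -3959 = \left(5 - 7 \left(1 - 7 \left(7 + 49\right)\right)\right) + 3959 = \left(5 - 7 \left(1 - 392\right)\right) + 3959 = \left(5 - -2737\right) + 3959 = \left(5 + 2737\right) + 3959 = 2742 + 3959 = 6701$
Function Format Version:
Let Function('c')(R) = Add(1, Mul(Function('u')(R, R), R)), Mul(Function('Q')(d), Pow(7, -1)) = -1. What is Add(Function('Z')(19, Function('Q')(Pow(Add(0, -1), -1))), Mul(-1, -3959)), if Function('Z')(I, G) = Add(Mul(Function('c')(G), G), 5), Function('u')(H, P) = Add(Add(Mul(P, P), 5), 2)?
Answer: 6701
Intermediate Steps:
Function('Q')(d) = -7 (Function('Q')(d) = Mul(7, -1) = -7)
Function('u')(H, P) = Add(7, Pow(P, 2)) (Function('u')(H, P) = Add(Add(Pow(P, 2), 5), 2) = Add(Add(5, Pow(P, 2)), 2) = Add(7, Pow(P, 2)))
Function('c')(R) = Add(1, Mul(R, Add(7, Pow(R, 2)))) (Function('c')(R) = Add(1, Mul(Add(7, Pow(R, 2)), R)) = Add(1, Mul(R, Add(7, Pow(R, 2)))))
Function('Z')(I, G) = Add(5, Mul(G, Add(1, Mul(G, Add(7, Pow(G, 2)))))) (Function('Z')(I, G) = Add(Mul(Add(1, Mul(G, Add(7, Pow(G, 2)))), G), 5) = Add(Mul(G, Add(1, Mul(G, Add(7, Pow(G, 2))))), 5) = Add(5, Mul(G, Add(1, Mul(G, Add(7, Pow(G, 2)))))))
Add(Function('Z')(19, Function('Q')(Pow(Add(0, -1), -1))), Mul(-1, -3959)) = Add(Add(5, Mul(-7, Add(1, Mul(-7, Add(7, Pow(-7, 2)))))), Mul(-1, -3959)) = Add(Add(5, Mul(-7, Add(1, Mul(-7, Add(7, 49))))), 3959) = Add(Add(5, Mul(-7, Add(1, Mul(-7, 56)))), 3959) = Add(Add(5, Mul(-7, Add(1, -392))), 3959) = Add(Add(5, Mul(-7, -391)), 3959) = Add(Add(5, 2737), 3959) = Add(2742, 3959) = 6701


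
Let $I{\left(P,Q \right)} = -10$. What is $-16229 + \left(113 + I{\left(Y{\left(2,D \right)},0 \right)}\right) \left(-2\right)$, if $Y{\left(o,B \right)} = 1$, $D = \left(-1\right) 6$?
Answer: $-16435$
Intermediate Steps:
$D = -6$
$-16229 + \left(113 + I{\left(Y{\left(2,D \right)},0 \right)}\right) \left(-2\right) = -16229 + \left(113 - 10\right) \left(-2\right) = -16229 + 103 \left(-2\right) = -16229 - 206 = -16435$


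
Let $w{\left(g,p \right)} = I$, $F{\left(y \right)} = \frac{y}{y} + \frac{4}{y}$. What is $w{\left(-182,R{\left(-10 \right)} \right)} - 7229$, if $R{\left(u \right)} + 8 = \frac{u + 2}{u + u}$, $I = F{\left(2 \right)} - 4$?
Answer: $-7230$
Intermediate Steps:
$F{\left(y \right)} = 1 + \frac{4}{y}$
$I = -1$ ($I = \frac{4 + 2}{2} - 4 = \frac{1}{2} \cdot 6 - 4 = 3 - 4 = -1$)
$R{\left(u \right)} = -8 + \frac{2 + u}{2 u}$ ($R{\left(u \right)} = -8 + \frac{u + 2}{u + u} = -8 + \frac{2 + u}{2 u}$)
$w{\left(g,p \right)} = -1$
$w{\left(-182,R{\left(-10 \right)} \right)} - 7229 = -1 - 7229 = -7230$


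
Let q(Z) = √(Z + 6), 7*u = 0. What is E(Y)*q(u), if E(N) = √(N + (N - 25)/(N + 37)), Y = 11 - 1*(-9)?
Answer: √43130/19 ≈ 10.930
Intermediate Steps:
u = 0 (u = (⅐)*0 = 0)
q(Z) = √(6 + Z)
Y = 20 (Y = 11 + 9 = 20)
E(N) = √(N + (-25 + N)/(37 + N))
E(Y)*q(u) = √((-25 + 20 + 20*(37 + 20))/(37 + 20))*√(6 + 0) = √((-25 + 20 + 20*57)/57)*√6 = √((-25 + 20 + 1140)/57)*√6 = √((1/57)*1135)*√6 = √(1135/57)*√6 = (√64695/57)*√6 = √43130/19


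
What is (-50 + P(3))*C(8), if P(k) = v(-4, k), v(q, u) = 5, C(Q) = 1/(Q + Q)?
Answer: -45/16 ≈ -2.8125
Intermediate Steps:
C(Q) = 1/(2*Q)
P(k) = 5
(-50 + P(3))*C(8) = (-50 + 5)*((½)/8) = -45/(2*8) = -45*1/16 = -45/16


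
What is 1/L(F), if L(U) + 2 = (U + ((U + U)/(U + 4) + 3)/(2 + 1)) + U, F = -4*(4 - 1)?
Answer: -1/24 ≈ -0.041667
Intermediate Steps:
F = -12 (F = -4*3 = -12)
L(U) = -1 + 2*U + 2*U/(3*(4 + U)) (L(U) = -2 + ((U + ((U + U)/(U + 4) + 3)/(2 + 1)) + U) = -2 + ((U + ((2*U)/(4 + U) + 3)/3) + U) = -2 + ((U + (2*U/(4 + U) + 3)*(⅓)) + U) = -2 + ((U + (3 + 2*U/(4 + U))*(⅓)) + U) = -2 + ((U + (1 + 2*U/(3*(4 + U)))) + U) = -2 + ((1 + U + 2*U/(3*(4 + U))) + U) = -2 + (1 + 2*U + 2*U/(3*(4 + U))) = -1 + 2*U + 2*U/(3*(4 + U)))
1/L(F) = 1/((-12 + 6*(-12)² + 23*(-12))/(3*(4 - 12))) = 1/((⅓)*(-12 + 6*144 - 276)/(-8)) = 1/((⅓)*(-⅛)*(-12 + 864 - 276)) = 1/((⅓)*(-⅛)*576) = 1/(-24) = -1/24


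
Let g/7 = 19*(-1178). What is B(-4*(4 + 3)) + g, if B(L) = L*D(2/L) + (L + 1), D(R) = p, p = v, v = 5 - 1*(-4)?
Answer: -156953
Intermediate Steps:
v = 9 (v = 5 + 4 = 9)
p = 9
D(R) = 9
g = -156674 (g = 7*(19*(-1178)) = 7*(-22382) = -156674)
B(L) = 1 + 10*L (B(L) = L*9 + (L + 1) = 9*L + (1 + L) = 1 + 10*L)
B(-4*(4 + 3)) + g = (1 + 10*(-4*(4 + 3))) - 156674 = (1 + 10*(-4*7)) - 156674 = (1 + 10*(-28)) - 156674 = (1 - 280) - 156674 = -279 - 156674 = -156953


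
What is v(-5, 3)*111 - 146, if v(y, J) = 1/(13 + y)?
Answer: -1057/8 ≈ -132.13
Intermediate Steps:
v(-5, 3)*111 - 146 = 111/(13 - 5) - 146 = 111/8 - 146 = -1057/8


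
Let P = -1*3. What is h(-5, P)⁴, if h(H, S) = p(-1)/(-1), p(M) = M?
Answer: 1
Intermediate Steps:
P = -3
h(H, S) = 1 (h(H, S) = -1/(-1) = -1*(-1) = 1)
h(-5, P)⁴ = 1⁴ = 1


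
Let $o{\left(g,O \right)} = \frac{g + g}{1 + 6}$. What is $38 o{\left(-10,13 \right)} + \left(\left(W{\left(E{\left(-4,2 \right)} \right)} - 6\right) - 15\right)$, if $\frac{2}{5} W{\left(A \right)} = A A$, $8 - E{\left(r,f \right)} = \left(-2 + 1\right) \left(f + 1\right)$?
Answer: $\frac{2421}{14} \approx 172.93$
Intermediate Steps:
$E{\left(r,f \right)} = 9 + f$ ($E{\left(r,f \right)} = 8 - \left(-2 + 1\right) \left(f + 1\right) = 8 - - (1 + f) = 8 - \left(-1 - f\right) = 8 + \left(1 + f\right) = 9 + f$)
$W{\left(A \right)} = \frac{5 A^{2}}{2}$ ($W{\left(A \right)} = \frac{5 A A}{2} = \frac{5 A^{2}}{2}$)
$o{\left(g,O \right)} = \frac{2 g}{7}$
$38 o{\left(-10,13 \right)} + \left(\left(W{\left(E{\left(-4,2 \right)} \right)} - 6\right) - 15\right) = 38 \cdot \frac{2}{7} \left(-10\right) - \left(21 - \frac{5 \left(9 + 2\right)^{2}}{2}\right) = 38 \left(- \frac{20}{7}\right) - \left(21 - \frac{605}{2}\right) = - \frac{760}{7} + \left(\left(\frac{5}{2} \cdot 121 - 6\right) - 15\right) = - \frac{760}{7} + \left(\left(\frac{605}{2} - 6\right) - 15\right) = - \frac{760}{7} + \left(\frac{593}{2} - 15\right) = - \frac{760}{7} + \frac{563}{2} = \frac{2421}{14}$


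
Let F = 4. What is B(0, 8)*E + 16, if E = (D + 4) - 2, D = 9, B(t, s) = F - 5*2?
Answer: -50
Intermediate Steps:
B(t, s) = -6 (B(t, s) = 4 - 5*2 = 4 - 10 = -6)
E = 11 (E = (9 + 4) - 2 = 13 - 2 = 11)
B(0, 8)*E + 16 = -6*11 + 16 = -66 + 16 = -50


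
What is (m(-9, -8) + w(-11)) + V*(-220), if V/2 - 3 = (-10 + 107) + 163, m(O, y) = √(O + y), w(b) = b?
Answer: -115731 + I*√17 ≈ -1.1573e+5 + 4.1231*I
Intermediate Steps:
V = 526 (V = 6 + 2*((-10 + 107) + 163) = 6 + 2*(97 + 163) = 6 + 2*260 = 6 + 520 = 526)
(m(-9, -8) + w(-11)) + V*(-220) = (√(-9 - 8) - 11) + 526*(-220) = (√(-17) - 11) - 115720 = (I*√17 - 11) - 115720 = (-11 + I*√17) - 115720 = -115731 + I*√17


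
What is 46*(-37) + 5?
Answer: -1697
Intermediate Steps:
46*(-37) + 5 = -1702 + 5 = -1697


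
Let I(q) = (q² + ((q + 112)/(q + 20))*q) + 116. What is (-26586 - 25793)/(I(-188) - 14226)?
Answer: -1099959/444128 ≈ -2.4767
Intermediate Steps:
I(q) = 116 + q² + q*(112 + q)/(20 + q) (I(q) = (q² + ((112 + q)/(20 + q))*q) + 116 = (q² + q*(112 + q)/(20 + q)) + 116 = 116 + q² + q*(112 + q)/(20 + q))
(-26586 - 25793)/(I(-188) - 14226) = (-26586 - 25793)/((2320 + (-188)³ + 21*(-188)² + 228*(-188))/(20 - 188) - 14226) = -52379/((2320 - 6644672 + 21*35344 - 42864)/(-168) - 14226) = -52379/(-(2320 - 6644672 + 742224 - 42864)/168 - 14226) = -52379/(-1/168*(-5942992) - 14226) = -52379/(742874/21 - 14226) = -52379/444128/21 = -52379*21/444128 = -1099959/444128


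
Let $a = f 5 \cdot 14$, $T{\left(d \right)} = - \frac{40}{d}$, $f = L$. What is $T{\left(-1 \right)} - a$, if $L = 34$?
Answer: $-2340$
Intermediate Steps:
$f = 34$
$a = 2380$ ($a = 34 \cdot 5 \cdot 14 = 170 \cdot 14 = 2380$)
$T{\left(-1 \right)} - a = - \frac{40}{-1} - 2380 = \left(-40\right) \left(-1\right) - 2380 = 40 - 2380 = -2340$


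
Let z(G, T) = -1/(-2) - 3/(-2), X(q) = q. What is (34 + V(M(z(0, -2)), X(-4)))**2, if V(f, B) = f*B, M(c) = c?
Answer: 676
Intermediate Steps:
z(G, T) = 2 (z(G, T) = -1*(-1/2) - 3*(-1/2) = 1/2 + 3/2 = 2)
V(f, B) = B*f
(34 + V(M(z(0, -2)), X(-4)))**2 = (34 - 4*2)**2 = (34 - 8)**2 = 26**2 = 676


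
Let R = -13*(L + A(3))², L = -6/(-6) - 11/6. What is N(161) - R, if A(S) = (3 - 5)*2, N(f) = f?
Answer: 16729/36 ≈ 464.69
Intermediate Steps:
A(S) = -4 (A(S) = -2*2 = -4)
L = -⅚ (L = -6*(-⅙) - 11*⅙ = 1 - 11/6 = -⅚ ≈ -0.83333)
R = -10933/36 (R = -13*(-⅚ - 4)² = -13*(-29/6)² = -13*841/36 = -10933/36 ≈ -303.69)
N(161) - R = 161 - 1*(-10933/36) = 161 + 10933/36 = 16729/36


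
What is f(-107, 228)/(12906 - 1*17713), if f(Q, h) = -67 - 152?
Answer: 219/4807 ≈ 0.045559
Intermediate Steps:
f(Q, h) = -219
f(-107, 228)/(12906 - 1*17713) = -219/(12906 - 1*17713) = -219/(12906 - 17713) = -219/(-4807) = -219*(-1/4807) = 219/4807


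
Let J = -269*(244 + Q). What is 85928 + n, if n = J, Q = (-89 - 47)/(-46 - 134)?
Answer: 903994/45 ≈ 20089.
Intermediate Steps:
Q = 34/45 (Q = -136/(-180) = -136*(-1/180) = 34/45 ≈ 0.75556)
J = -2962766/45 (J = -269*(244 + 34/45) = -269*11014/45 = -2962766/45 ≈ -65839.)
n = -2962766/45 ≈ -65839.
85928 + n = 85928 - 2962766/45 = 903994/45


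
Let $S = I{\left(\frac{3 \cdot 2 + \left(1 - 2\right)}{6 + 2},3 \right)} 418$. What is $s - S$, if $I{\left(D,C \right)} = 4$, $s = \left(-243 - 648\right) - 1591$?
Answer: $-4154$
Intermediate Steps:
$s = -2482$ ($s = -891 - 1591 = -2482$)
$S = 1672$ ($S = 4 \cdot 418 = 1672$)
$s - S = -2482 - 1672 = -4154$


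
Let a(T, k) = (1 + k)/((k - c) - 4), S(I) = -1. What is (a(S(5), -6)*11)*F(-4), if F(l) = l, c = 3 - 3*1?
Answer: -22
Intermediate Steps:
c = 0 (c = 3 - 3 = 0)
a(T, k) = (1 + k)/(-4 + k) (a(T, k) = (1 + k)/((k - 1*0) - 4) = (1 + k)/((k + 0) - 4) = (1 + k)/(k - 4) = (1 + k)/(-4 + k))
(a(S(5), -6)*11)*F(-4) = (((1 - 6)/(-4 - 6))*11)*(-4) = ((-5/(-10))*11)*(-4) = (-1/10*(-5)*11)*(-4) = ((1/2)*11)*(-4) = (11/2)*(-4) = -22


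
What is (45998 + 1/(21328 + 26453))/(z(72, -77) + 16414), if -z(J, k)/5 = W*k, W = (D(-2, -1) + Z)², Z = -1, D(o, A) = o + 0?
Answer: 2197830439/949838499 ≈ 2.3139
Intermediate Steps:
D(o, A) = o
W = 9 (W = (-2 - 1)² = (-3)² = 9)
z(J, k) = -45*k
(45998 + 1/(21328 + 26453))/(z(72, -77) + 16414) = (45998 + 1/(21328 + 26453))/(-45*(-77) + 16414) = (45998 + 1/47781)/(3465 + 16414) = (45998 + 1/47781)/19879 = (2197830439/47781)*(1/19879) = 2197830439/949838499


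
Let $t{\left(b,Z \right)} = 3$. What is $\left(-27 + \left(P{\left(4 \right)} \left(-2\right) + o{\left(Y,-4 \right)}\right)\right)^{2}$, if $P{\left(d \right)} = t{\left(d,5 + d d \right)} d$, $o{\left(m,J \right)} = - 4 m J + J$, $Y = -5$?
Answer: $18225$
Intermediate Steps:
$o{\left(m,J \right)} = J - 4 J m$ ($o{\left(m,J \right)} = - 4 J m + J = J - 4 J m$)
$P{\left(d \right)} = 3 d$
$\left(-27 + \left(P{\left(4 \right)} \left(-2\right) + o{\left(Y,-4 \right)}\right)\right)^{2} = \left(-27 + \left(3 \cdot 4 \left(-2\right) - 4 \left(1 - -20\right)\right)\right)^{2} = \left(-27 + \left(12 \left(-2\right) - 4 \left(1 + 20\right)\right)\right)^{2} = \left(-27 - 108\right)^{2} = \left(-135\right)^{2} = 18225$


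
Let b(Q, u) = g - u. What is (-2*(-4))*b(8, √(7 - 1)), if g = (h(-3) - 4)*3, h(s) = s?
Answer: -168 - 8*√6 ≈ -187.60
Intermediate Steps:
g = -21 (g = (-3 - 4)*3 = -7*3 = -21)
b(Q, u) = -21 - u
(-2*(-4))*b(8, √(7 - 1)) = (-2*(-4))*(-21 - √(7 - 1)) = 8*(-21 - √6) = -168 - 8*√6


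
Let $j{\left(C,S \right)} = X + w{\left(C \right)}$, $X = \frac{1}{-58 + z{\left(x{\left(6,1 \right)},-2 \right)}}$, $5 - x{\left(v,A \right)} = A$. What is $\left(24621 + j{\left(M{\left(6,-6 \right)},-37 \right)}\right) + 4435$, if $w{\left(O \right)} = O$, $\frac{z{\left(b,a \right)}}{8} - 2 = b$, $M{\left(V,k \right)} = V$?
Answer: $\frac{290619}{10} \approx 29062.0$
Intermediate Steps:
$x{\left(v,A \right)} = 5 - A$
$z{\left(b,a \right)} = 16 + 8 b$
$X = - \frac{1}{10}$ ($X = \frac{1}{-58 + \left(16 + 8 \left(5 - 1\right)\right)} = \frac{1}{-58 + \left(16 + 8 \cdot 4\right)} = \frac{1}{-58 + \left(16 + 32\right)} = \frac{1}{-58 + 48} = \frac{1}{-10} = - \frac{1}{10} \approx -0.1$)
$j{\left(C,S \right)} = - \frac{1}{10} + C$
$\left(24621 + j{\left(M{\left(6,-6 \right)},-37 \right)}\right) + 4435 = \left(24621 + \left(- \frac{1}{10} + 6\right)\right) + 4435 = \left(24621 + \frac{59}{10}\right) + 4435 = \frac{246269}{10} + 4435 = \frac{290619}{10}$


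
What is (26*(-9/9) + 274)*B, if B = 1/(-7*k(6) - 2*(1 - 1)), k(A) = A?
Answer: -124/21 ≈ -5.9048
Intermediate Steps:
B = -1/42 (B = 1/(-7*6 - 2*(1 - 1)) = 1/(-42 - 2*0) = 1/(-42 + 0) = 1/(-42) = -1/42 ≈ -0.023810)
(26*(-9/9) + 274)*B = (26*(-9/9) + 274)*(-1/42) = (26*(-9*⅑) + 274)*(-1/42) = (26*(-1) + 274)*(-1/42) = (-26 + 274)*(-1/42) = 248*(-1/42) = -124/21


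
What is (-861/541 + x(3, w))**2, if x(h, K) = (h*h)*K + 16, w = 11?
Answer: 3764313316/292681 ≈ 12861.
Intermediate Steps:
x(h, K) = 16 + K*h**2 (x(h, K) = h**2*K + 16 = K*h**2 + 16 = 16 + K*h**2)
(-861/541 + x(3, w))**2 = (-861/541 + (16 + 11*3**2))**2 = (-861*1/541 + (16 + 11*9))**2 = (-861/541 + (16 + 99))**2 = (-861/541 + 115)**2 = (61354/541)**2 = 3764313316/292681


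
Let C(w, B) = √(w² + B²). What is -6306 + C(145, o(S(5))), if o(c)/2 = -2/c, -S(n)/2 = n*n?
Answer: -6306 + √13140629/25 ≈ -6161.0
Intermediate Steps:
S(n) = -2*n² (S(n) = -2*n*n = -2*n²)
o(c) = -4/c (o(c) = 2*(-2/c) = -4/c)
C(w, B) = √(B² + w²)
-6306 + C(145, o(S(5))) = -6306 + √((-4/((-2*5²)))² + 145²) = -6306 + √((-4/((-2*25)))² + 21025) = -6306 + √((-4/(-50))² + 21025) = -6306 + √((-4*(-1/50))² + 21025) = -6306 + √((2/25)² + 21025) = -6306 + √(4/625 + 21025) = -6306 + √(13140629/625) = -6306 + √13140629/25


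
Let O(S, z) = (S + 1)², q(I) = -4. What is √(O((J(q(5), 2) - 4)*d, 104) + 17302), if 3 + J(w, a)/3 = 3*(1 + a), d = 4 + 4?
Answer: √30071 ≈ 173.41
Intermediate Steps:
d = 8
J(w, a) = 9*a (J(w, a) = -9 + 3*(3*(1 + a)) = -9 + 3*(3 + 3*a) = -9 + (9 + 9*a) = 9*a)
O(S, z) = (1 + S)²
√(O((J(q(5), 2) - 4)*d, 104) + 17302) = √((1 + (9*2 - 4)*8)² + 17302) = √((1 + (18 - 4)*8)² + 17302) = √((1 + 14*8)² + 17302) = √((1 + 112)² + 17302) = √(113² + 17302) = √(12769 + 17302) = √30071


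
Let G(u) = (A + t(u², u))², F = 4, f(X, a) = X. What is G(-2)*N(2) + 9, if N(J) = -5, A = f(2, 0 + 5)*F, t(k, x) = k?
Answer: -711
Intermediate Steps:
A = 8 (A = 2*4 = 8)
G(u) = (8 + u²)²
G(-2)*N(2) + 9 = (8 + (-2)²)²*(-5) + 9 = (8 + 4)²*(-5) + 9 = 12²*(-5) + 9 = 144*(-5) + 9 = -720 + 9 = -711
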